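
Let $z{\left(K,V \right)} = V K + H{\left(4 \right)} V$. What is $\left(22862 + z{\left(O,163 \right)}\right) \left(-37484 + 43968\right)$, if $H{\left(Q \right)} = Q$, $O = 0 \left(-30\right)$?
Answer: $152464776$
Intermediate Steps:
$O = 0$
$z{\left(K,V \right)} = 4 V + K V$ ($z{\left(K,V \right)} = V K + 4 V = K V + 4 V = 4 V + K V$)
$\left(22862 + z{\left(O,163 \right)}\right) \left(-37484 + 43968\right) = \left(22862 + 163 \left(4 + 0\right)\right) \left(-37484 + 43968\right) = \left(22862 + 163 \cdot 4\right) 6484 = \left(22862 + 652\right) 6484 = 23514 \cdot 6484 = 152464776$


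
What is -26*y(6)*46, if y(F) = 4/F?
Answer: -2392/3 ≈ -797.33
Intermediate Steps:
-26*y(6)*46 = -104/6*46 = -26*⅔*46 = -52/3*46 = -2392/3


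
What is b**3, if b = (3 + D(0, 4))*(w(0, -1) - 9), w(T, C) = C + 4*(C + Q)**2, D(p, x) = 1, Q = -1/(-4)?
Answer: -29791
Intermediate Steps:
Q = 1/4 (Q = -1*(-1/4) = 1/4 ≈ 0.25000)
w(T, C) = C + 4*(1/4 + C)**2 (w(T, C) = C + 4*(C + 1/4)**2 = C + 4*(1/4 + C)**2)
b = -31 (b = (3 + 1)*((-1 + (1 + 4*(-1))**2/4) - 9) = 4*((-1 + (1 - 4)**2/4) - 9) = 4*((-1 + (1/4)*(-3)**2) - 9) = 4*((-1 + (1/4)*9) - 9) = 4*((-1 + 9/4) - 9) = 4*(5/4 - 9) = 4*(-31/4) = -31)
b**3 = (-31)**3 = -29791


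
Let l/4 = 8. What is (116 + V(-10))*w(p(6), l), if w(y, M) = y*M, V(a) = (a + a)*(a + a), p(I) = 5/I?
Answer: 13760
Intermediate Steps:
l = 32 (l = 4*8 = 32)
V(a) = 4*a**2 (V(a) = (2*a)*(2*a) = 4*a**2)
w(y, M) = M*y
(116 + V(-10))*w(p(6), l) = (116 + 4*(-10)**2)*(32*(5/6)) = (116 + 4*100)*(32*(5*(1/6))) = (116 + 400)*(32*(5/6)) = 516*(80/3) = 13760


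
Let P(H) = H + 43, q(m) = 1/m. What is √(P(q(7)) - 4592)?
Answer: 3*I*√24766/7 ≈ 67.445*I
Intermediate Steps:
P(H) = 43 + H
√(P(q(7)) - 4592) = √((43 + 1/7) - 4592) = √((43 + ⅐) - 4592) = √(302/7 - 4592) = √(-31842/7) = 3*I*√24766/7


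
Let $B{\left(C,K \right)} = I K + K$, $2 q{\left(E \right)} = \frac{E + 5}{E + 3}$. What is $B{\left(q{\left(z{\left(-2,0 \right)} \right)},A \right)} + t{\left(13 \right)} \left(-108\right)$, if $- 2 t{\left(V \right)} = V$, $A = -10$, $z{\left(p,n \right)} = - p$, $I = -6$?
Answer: $752$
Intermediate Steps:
$t{\left(V \right)} = - \frac{V}{2}$
$q{\left(E \right)} = \frac{5 + E}{2 \left(3 + E\right)}$ ($q{\left(E \right)} = \frac{\left(E + 5\right) \frac{1}{E + 3}}{2} = \frac{\left(5 + E\right) \frac{1}{3 + E}}{2} = \frac{\frac{1}{3 + E} \left(5 + E\right)}{2} = \frac{5 + E}{2 \left(3 + E\right)}$)
$B{\left(C,K \right)} = - 5 K$ ($B{\left(C,K \right)} = - 6 K + K = - 5 K$)
$B{\left(q{\left(z{\left(-2,0 \right)} \right)},A \right)} + t{\left(13 \right)} \left(-108\right) = \left(-5\right) \left(-10\right) + \left(- \frac{1}{2}\right) 13 \left(-108\right) = 50 - -702 = 50 + 702 = 752$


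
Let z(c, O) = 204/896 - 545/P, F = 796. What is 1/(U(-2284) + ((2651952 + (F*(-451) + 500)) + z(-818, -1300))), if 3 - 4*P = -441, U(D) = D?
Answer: 24864/56967584189 ≈ 4.3646e-7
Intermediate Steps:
P = 111 (P = ¾ - ¼*(-441) = ¾ + 441/4 = 111)
z(c, O) = -116419/24864 (z(c, O) = 204/896 - 545/111 = 204*(1/896) - 545*1/111 = 51/224 - 545/111 = -116419/24864)
1/(U(-2284) + ((2651952 + (F*(-451) + 500)) + z(-818, -1300))) = 1/(-2284 + ((2651952 + (796*(-451) + 500)) - 116419/24864)) = 1/(-2284 + ((2651952 + (-358996 + 500)) - 116419/24864)) = 1/(-2284 + ((2651952 - 358496) - 116419/24864)) = 1/(-2284 + (2293456 - 116419/24864)) = 1/(-2284 + 57024373565/24864) = 1/(56967584189/24864) = 24864/56967584189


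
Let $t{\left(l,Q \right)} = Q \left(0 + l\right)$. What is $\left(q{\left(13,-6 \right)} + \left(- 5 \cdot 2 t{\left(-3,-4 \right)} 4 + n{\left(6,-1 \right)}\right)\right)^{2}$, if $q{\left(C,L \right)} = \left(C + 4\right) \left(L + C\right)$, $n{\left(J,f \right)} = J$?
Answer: $126025$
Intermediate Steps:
$t{\left(l,Q \right)} = Q l$
$q{\left(C,L \right)} = \left(4 + C\right) \left(C + L\right)$
$\left(q{\left(13,-6 \right)} + \left(- 5 \cdot 2 t{\left(-3,-4 \right)} 4 + n{\left(6,-1 \right)}\right)\right)^{2} = \left(\left(13^{2} + 4 \cdot 13 + 4 \left(-6\right) + 13 \left(-6\right)\right) + \left(- 5 \cdot 2 \left(\left(-4\right) \left(-3\right)\right) 4 + 6\right)\right)^{2} = \left(\left(169 + 52 - 24 - 78\right) + \left(- 5 \cdot 2 \cdot 12 \cdot 4 + 6\right)\right)^{2} = \left(119 + \left(- 5 \cdot 24 \cdot 4 + 6\right)\right)^{2} = \left(119 + \left(\left(-5\right) 96 + 6\right)\right)^{2} = \left(119 + \left(-480 + 6\right)\right)^{2} = \left(119 - 474\right)^{2} = \left(-355\right)^{2} = 126025$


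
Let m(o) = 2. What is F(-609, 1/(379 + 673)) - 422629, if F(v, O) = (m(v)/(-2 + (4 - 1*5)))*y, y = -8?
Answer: -1267871/3 ≈ -4.2262e+5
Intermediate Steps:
F(v, O) = 16/3 (F(v, O) = (2/(-2 + (4 - 1*5)))*(-8) = (2/(-2 + (4 - 5)))*(-8) = (2/(-2 - 1))*(-8) = (2/(-3))*(-8) = -⅓*2*(-8) = -⅔*(-8) = 16/3)
F(-609, 1/(379 + 673)) - 422629 = 16/3 - 422629 = -1267871/3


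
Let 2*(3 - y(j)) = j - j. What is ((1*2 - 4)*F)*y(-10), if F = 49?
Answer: -294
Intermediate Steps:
y(j) = 3 (y(j) = 3 - (j - j)/2 = 3 - ½*0 = 3 + 0 = 3)
((1*2 - 4)*F)*y(-10) = ((1*2 - 4)*49)*3 = ((2 - 4)*49)*3 = -2*49*3 = -98*3 = -294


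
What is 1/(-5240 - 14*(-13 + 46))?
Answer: -1/5702 ≈ -0.00017538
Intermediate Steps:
1/(-5240 - 14*(-13 + 46)) = 1/(-5240 - 14*33) = 1/(-5240 - 462) = 1/(-5702) = -1/5702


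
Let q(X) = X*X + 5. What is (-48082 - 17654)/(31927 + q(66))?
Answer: -913/504 ≈ -1.8115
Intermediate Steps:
q(X) = 5 + X**2 (q(X) = X**2 + 5 = 5 + X**2)
(-48082 - 17654)/(31927 + q(66)) = (-48082 - 17654)/(31927 + (5 + 66**2)) = -65736/(31927 + (5 + 4356)) = -65736/(31927 + 4361) = -65736/36288 = -65736*1/36288 = -913/504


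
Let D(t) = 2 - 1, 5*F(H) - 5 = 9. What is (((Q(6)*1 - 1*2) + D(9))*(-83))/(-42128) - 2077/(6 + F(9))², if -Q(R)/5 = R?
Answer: -68514929/2548744 ≈ -26.882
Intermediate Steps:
F(H) = 14/5 (F(H) = 1 + (⅕)*9 = 1 + 9/5 = 14/5)
Q(R) = -5*R
D(t) = 1
(((Q(6)*1 - 1*2) + D(9))*(-83))/(-42128) - 2077/(6 + F(9))² = (((-5*6*1 - 1*2) + 1)*(-83))/(-42128) - 2077/(6 + 14/5)² = (((-30*1 - 2) + 1)*(-83))*(-1/42128) - 2077/((44/5)²) = (((-30 - 2) + 1)*(-83))*(-1/42128) - 2077/1936/25 = ((-32 + 1)*(-83))*(-1/42128) - 2077*25/1936 = -31*(-83)*(-1/42128) - 51925/1936 = 2573*(-1/42128) - 51925/1936 = -2573/42128 - 51925/1936 = -68514929/2548744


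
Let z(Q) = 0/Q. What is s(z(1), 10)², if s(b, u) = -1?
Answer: 1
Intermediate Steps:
z(Q) = 0
s(z(1), 10)² = (-1)² = 1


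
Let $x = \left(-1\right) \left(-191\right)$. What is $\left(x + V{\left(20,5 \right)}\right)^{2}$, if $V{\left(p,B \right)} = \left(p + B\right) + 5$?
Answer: $48841$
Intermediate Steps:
$V{\left(p,B \right)} = 5 + B + p$ ($V{\left(p,B \right)} = \left(B + p\right) + 5 = 5 + B + p$)
$x = 191$
$\left(x + V{\left(20,5 \right)}\right)^{2} = \left(191 + \left(5 + 5 + 20\right)\right)^{2} = \left(191 + 30\right)^{2} = 221^{2} = 48841$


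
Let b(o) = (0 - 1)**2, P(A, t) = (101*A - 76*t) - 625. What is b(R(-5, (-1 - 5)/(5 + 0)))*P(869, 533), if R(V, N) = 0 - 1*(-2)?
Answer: 46636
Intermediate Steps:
P(A, t) = -625 - 76*t + 101*A (P(A, t) = (-76*t + 101*A) - 625 = -625 - 76*t + 101*A)
R(V, N) = 2 (R(V, N) = 0 + 2 = 2)
b(o) = 1 (b(o) = (-1)**2 = 1)
b(R(-5, (-1 - 5)/(5 + 0)))*P(869, 533) = 1*(-625 - 76*533 + 101*869) = 1*(-625 - 40508 + 87769) = 1*46636 = 46636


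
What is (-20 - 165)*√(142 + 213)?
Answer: -185*√355 ≈ -3485.7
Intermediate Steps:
(-20 - 165)*√(142 + 213) = -185*√355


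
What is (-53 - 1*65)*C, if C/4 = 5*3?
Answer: -7080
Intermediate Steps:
C = 60 (C = 4*(5*3) = 4*15 = 60)
(-53 - 1*65)*C = (-53 - 1*65)*60 = (-53 - 65)*60 = -118*60 = -7080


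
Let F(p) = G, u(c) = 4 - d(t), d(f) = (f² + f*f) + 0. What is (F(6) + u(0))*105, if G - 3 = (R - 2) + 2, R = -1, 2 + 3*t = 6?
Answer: 770/3 ≈ 256.67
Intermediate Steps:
t = 4/3 (t = -⅔ + (⅓)*6 = -⅔ + 2 = 4/3 ≈ 1.3333)
d(f) = 2*f² (d(f) = (f² + f²) + 0 = 2*f² + 0 = 2*f²)
u(c) = 4/9 (u(c) = 4 - 2*(4/3)² = 4 - 2*16/9 = 4 - 1*32/9 = 4 - 32/9 = 4/9)
G = 2 (G = 3 + ((-1 - 2) + 2) = 3 + (-3 + 2) = 3 - 1 = 2)
F(p) = 2
(F(6) + u(0))*105 = (2 + 4/9)*105 = (22/9)*105 = 770/3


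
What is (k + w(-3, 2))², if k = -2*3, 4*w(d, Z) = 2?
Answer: 121/4 ≈ 30.250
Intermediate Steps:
w(d, Z) = ½ (w(d, Z) = (¼)*2 = ½)
k = -6
(k + w(-3, 2))² = (-6 + ½)² = (-11/2)² = 121/4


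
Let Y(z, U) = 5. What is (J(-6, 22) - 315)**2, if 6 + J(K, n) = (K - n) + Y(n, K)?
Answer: 118336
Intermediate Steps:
J(K, n) = -1 + K - n (J(K, n) = -6 + ((K - n) + 5) = -6 + (5 + K - n) = -1 + K - n)
(J(-6, 22) - 315)**2 = ((-1 - 6 - 1*22) - 315)**2 = ((-1 - 6 - 22) - 315)**2 = (-29 - 315)**2 = (-344)**2 = 118336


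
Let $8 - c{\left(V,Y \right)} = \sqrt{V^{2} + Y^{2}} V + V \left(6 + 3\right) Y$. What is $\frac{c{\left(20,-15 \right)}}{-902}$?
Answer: $- \frac{1104}{451} \approx -2.4479$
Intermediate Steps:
$c{\left(V,Y \right)} = 8 - V \sqrt{V^{2} + Y^{2}} - 9 V Y$ ($c{\left(V,Y \right)} = 8 - \left(\sqrt{V^{2} + Y^{2}} V + V \left(6 + 3\right) Y\right) = 8 - \left(V \sqrt{V^{2} + Y^{2}} + V 9 Y\right) = 8 - \left(V \sqrt{V^{2} + Y^{2}} + 9 V Y\right) = 8 - V \sqrt{V^{2} + Y^{2}} - 9 V Y$)
$\frac{c{\left(20,-15 \right)}}{-902} = \frac{8 - 20 \sqrt{20^{2} + \left(-15\right)^{2}} - 180 \left(-15\right)}{-902} = \left(8 - 20 \sqrt{400 + 225} + 2700\right) \left(- \frac{1}{902}\right) = \left(8 - 20 \sqrt{625} + 2700\right) \left(- \frac{1}{902}\right) = \left(8 - 20 \cdot 25 + 2700\right) \left(- \frac{1}{902}\right) = \left(8 - 500 + 2700\right) \left(- \frac{1}{902}\right) = 2208 \left(- \frac{1}{902}\right) = - \frac{1104}{451}$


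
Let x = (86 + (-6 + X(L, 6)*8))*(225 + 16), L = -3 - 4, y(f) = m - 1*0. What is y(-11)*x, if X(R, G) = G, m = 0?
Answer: 0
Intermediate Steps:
y(f) = 0 (y(f) = 0 - 1*0 = 0 + 0 = 0)
L = -7
x = 30848 (x = (86 + (-6 + 6*8))*(225 + 16) = (86 + (-6 + 48))*241 = (86 + 42)*241 = 128*241 = 30848)
y(-11)*x = 0*30848 = 0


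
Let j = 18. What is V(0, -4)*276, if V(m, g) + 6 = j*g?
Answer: -21528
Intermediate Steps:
V(m, g) = -6 + 18*g
V(0, -4)*276 = (-6 + 18*(-4))*276 = (-6 - 72)*276 = -78*276 = -21528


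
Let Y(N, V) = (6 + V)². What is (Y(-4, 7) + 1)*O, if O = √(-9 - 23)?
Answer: 680*I*√2 ≈ 961.67*I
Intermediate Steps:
O = 4*I*√2 (O = √(-32) = 4*I*√2 ≈ 5.6569*I)
(Y(-4, 7) + 1)*O = ((6 + 7)² + 1)*(4*I*√2) = (13² + 1)*(4*I*√2) = (169 + 1)*(4*I*√2) = 170*(4*I*√2) = 680*I*√2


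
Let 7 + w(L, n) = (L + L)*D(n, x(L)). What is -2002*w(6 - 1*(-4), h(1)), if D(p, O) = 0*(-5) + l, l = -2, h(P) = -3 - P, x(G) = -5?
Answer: 94094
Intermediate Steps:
D(p, O) = -2 (D(p, O) = 0*(-5) - 2 = 0 - 2 = -2)
w(L, n) = -7 - 4*L (w(L, n) = -7 + (L + L)*(-2) = -7 + (2*L)*(-2) = -7 - 4*L)
-2002*w(6 - 1*(-4), h(1)) = -2002*(-7 - 4*(6 - 1*(-4))) = -2002*(-7 - 4*(6 + 4)) = -2002*(-7 - 4*10) = -2002*(-7 - 40) = -2002*(-47) = 94094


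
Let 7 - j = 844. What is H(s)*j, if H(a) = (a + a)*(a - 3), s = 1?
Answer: 3348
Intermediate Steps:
H(a) = 2*a*(-3 + a) (H(a) = (2*a)*(-3 + a) = 2*a*(-3 + a))
j = -837 (j = 7 - 1*844 = 7 - 844 = -837)
H(s)*j = (2*1*(-3 + 1))*(-837) = (2*1*(-2))*(-837) = -4*(-837) = 3348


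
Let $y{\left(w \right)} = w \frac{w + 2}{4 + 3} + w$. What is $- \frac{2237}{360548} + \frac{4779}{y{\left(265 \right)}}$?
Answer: $\frac{5949491837}{13089695140} \approx 0.45452$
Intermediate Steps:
$y{\left(w \right)} = w + w \left(\frac{2}{7} + \frac{w}{7}\right)$ ($y{\left(w \right)} = w \frac{2 + w}{7} + w = w \left(2 + w\right) \frac{1}{7} + w = w \left(\frac{2}{7} + \frac{w}{7}\right) + w = w + w \left(\frac{2}{7} + \frac{w}{7}\right)$)
$- \frac{2237}{360548} + \frac{4779}{y{\left(265 \right)}} = - \frac{2237}{360548} + \frac{4779}{\frac{1}{7} \cdot 265 \left(9 + 265\right)} = \left(-2237\right) \frac{1}{360548} + \frac{4779}{\frac{1}{7} \cdot 265 \cdot 274} = - \frac{2237}{360548} + \frac{4779}{\frac{72610}{7}} = - \frac{2237}{360548} + 4779 \cdot \frac{7}{72610} = - \frac{2237}{360548} + \frac{33453}{72610} = \frac{5949491837}{13089695140}$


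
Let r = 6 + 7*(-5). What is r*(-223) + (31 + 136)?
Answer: 6634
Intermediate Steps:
r = -29 (r = 6 - 35 = -29)
r*(-223) + (31 + 136) = -29*(-223) + (31 + 136) = 6467 + 167 = 6634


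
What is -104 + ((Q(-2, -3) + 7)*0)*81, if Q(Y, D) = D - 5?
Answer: -104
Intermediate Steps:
Q(Y, D) = -5 + D
-104 + ((Q(-2, -3) + 7)*0)*81 = -104 + (((-5 - 3) + 7)*0)*81 = -104 + ((-8 + 7)*0)*81 = -104 - 1*0*81 = -104 + 0*81 = -104 + 0 = -104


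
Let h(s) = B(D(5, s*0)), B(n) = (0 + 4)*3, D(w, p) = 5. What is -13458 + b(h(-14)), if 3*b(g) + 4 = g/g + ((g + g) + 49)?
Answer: -40304/3 ≈ -13435.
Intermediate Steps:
B(n) = 12 (B(n) = 4*3 = 12)
h(s) = 12
b(g) = 46/3 + 2*g/3 (b(g) = -4/3 + (g/g + ((g + g) + 49))/3 = -4/3 + (1 + (2*g + 49))/3 = -4/3 + (1 + (49 + 2*g))/3 = -4/3 + (50 + 2*g)/3 = -4/3 + (50/3 + 2*g/3) = 46/3 + 2*g/3)
-13458 + b(h(-14)) = -13458 + (46/3 + (⅔)*12) = -13458 + (46/3 + 8) = -13458 + 70/3 = -40304/3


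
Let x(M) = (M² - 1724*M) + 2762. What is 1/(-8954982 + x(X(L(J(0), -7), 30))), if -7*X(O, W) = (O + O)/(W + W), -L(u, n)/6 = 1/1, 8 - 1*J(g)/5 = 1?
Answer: -1225/10966529839 ≈ -1.1170e-7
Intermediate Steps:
J(g) = 35 (J(g) = 40 - 5*1 = 40 - 5 = 35)
L(u, n) = -6 (L(u, n) = -6/1 = -6*1 = -6)
X(O, W) = -O/(7*W) (X(O, W) = -(O + O)/(7*(W + W)) = -2*O/(7*(2*W)) = -2*O*1/(2*W)/7 = -O/(7*W))
x(M) = 2762 + M² - 1724*M
1/(-8954982 + x(X(L(J(0), -7), 30))) = 1/(-8954982 + (2762 + (-⅐*(-6)/30)² - (-1724)*(-6)/(7*30))) = 1/(-8954982 + (2762 + (-⅐*(-6)*1/30)² - (-1724)*(-6)/(7*30))) = 1/(-8954982 + (2762 + (1/35)² - 1724*1/35)) = 1/(-8954982 + (2762 + 1/1225 - 1724/35)) = 1/(-8954982 + 3323111/1225) = 1/(-10966529839/1225) = -1225/10966529839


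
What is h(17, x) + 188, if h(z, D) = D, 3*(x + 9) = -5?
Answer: 532/3 ≈ 177.33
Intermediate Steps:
x = -32/3 (x = -9 + (⅓)*(-5) = -9 - 5/3 = -32/3 ≈ -10.667)
h(17, x) + 188 = -32/3 + 188 = 532/3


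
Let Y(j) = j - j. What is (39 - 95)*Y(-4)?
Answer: 0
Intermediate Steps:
Y(j) = 0
(39 - 95)*Y(-4) = (39 - 95)*0 = -56*0 = 0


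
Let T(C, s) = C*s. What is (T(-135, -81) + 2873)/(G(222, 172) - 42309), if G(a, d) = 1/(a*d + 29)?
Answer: -65955638/202094227 ≈ -0.32636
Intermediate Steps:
G(a, d) = 1/(29 + a*d)
(T(-135, -81) + 2873)/(G(222, 172) - 42309) = (-135*(-81) + 2873)/(1/(29 + 222*172) - 42309) = (10935 + 2873)/(1/(29 + 38184) - 42309) = 13808/(1/38213 - 42309) = 13808/(-1616753816/38213) = 13808*(-38213/1616753816) = -65955638/202094227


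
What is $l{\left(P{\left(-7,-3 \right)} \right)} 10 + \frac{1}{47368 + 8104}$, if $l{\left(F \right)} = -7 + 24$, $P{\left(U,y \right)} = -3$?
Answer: $\frac{9430241}{55472} \approx 170.0$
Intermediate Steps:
$l{\left(F \right)} = 17$
$l{\left(P{\left(-7,-3 \right)} \right)} 10 + \frac{1}{47368 + 8104} = 17 \cdot 10 + \frac{1}{47368 + 8104} = 170 + \frac{1}{55472} = \frac{9430241}{55472}$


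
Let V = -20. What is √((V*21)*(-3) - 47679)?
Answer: I*√46419 ≈ 215.45*I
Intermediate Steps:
√((V*21)*(-3) - 47679) = √(-20*21*(-3) - 47679) = √(-420*(-3) - 47679) = √(1260 - 47679) = √(-46419) = I*√46419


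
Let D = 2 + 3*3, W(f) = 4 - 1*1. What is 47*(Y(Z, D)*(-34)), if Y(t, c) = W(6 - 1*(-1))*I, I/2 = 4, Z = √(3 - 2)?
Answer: -38352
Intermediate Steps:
Z = 1 (Z = √1 = 1)
W(f) = 3 (W(f) = 4 - 1 = 3)
I = 8 (I = 2*4 = 8)
D = 11 (D = 2 + 9 = 11)
Y(t, c) = 24 (Y(t, c) = 3*8 = 24)
47*(Y(Z, D)*(-34)) = 47*(24*(-34)) = 47*(-816) = -38352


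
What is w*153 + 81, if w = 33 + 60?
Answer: 14310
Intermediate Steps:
w = 93
w*153 + 81 = 93*153 + 81 = 14229 + 81 = 14310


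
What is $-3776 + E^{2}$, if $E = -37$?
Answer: $-2407$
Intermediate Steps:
$-3776 + E^{2} = -3776 + \left(-37\right)^{2} = -3776 + 1369 = -2407$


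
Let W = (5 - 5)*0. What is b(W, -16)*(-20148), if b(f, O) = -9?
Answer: 181332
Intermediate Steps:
W = 0 (W = 0*0 = 0)
b(W, -16)*(-20148) = -9*(-20148) = 181332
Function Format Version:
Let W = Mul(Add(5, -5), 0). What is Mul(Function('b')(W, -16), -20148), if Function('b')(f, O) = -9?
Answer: 181332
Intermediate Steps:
W = 0 (W = Mul(0, 0) = 0)
Mul(Function('b')(W, -16), -20148) = Mul(-9, -20148) = 181332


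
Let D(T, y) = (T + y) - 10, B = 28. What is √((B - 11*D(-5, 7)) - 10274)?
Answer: I*√10158 ≈ 100.79*I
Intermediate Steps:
D(T, y) = -10 + T + y
√((B - 11*D(-5, 7)) - 10274) = √((28 - 11*(-10 - 5 + 7)) - 10274) = √((28 - 11*(-8)) - 10274) = √((28 + 88) - 10274) = √(116 - 10274) = √(-10158) = I*√10158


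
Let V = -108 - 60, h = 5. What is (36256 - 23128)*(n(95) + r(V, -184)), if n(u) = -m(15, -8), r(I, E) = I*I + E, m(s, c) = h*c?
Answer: 368634240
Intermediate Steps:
m(s, c) = 5*c
V = -168
r(I, E) = E + I² (r(I, E) = I² + E = E + I²)
n(u) = 40 (n(u) = -5*(-8) = -1*(-40) = 40)
(36256 - 23128)*(n(95) + r(V, -184)) = (36256 - 23128)*(40 + (-184 + (-168)²)) = 13128*(40 + (-184 + 28224)) = 13128*(40 + 28040) = 13128*28080 = 368634240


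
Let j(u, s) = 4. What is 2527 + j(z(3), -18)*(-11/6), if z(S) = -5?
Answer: 7559/3 ≈ 2519.7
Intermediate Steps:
2527 + j(z(3), -18)*(-11/6) = 2527 + 4*(-11/6) = 2527 - 22/3 = 7559/3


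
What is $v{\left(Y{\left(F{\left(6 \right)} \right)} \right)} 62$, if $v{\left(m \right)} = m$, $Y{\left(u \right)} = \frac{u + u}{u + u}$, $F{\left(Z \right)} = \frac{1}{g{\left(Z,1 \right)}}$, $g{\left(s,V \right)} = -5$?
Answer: $62$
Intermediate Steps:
$F{\left(Z \right)} = - \frac{1}{5}$ ($F{\left(Z \right)} = \frac{1}{-5} = - \frac{1}{5}$)
$Y{\left(u \right)} = 1$ ($Y{\left(u \right)} = \frac{2 u}{2 u} = 2 u \frac{1}{2 u} = 1$)
$v{\left(Y{\left(F{\left(6 \right)} \right)} \right)} 62 = 1 \cdot 62 = 62$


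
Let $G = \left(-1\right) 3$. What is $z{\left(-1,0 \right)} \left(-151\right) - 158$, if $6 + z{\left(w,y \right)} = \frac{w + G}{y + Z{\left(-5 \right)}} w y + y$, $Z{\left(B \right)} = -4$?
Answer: $748$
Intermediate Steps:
$G = -3$
$z{\left(w,y \right)} = -6 + y + \frac{w y \left(-3 + w\right)}{-4 + y}$ ($z{\left(w,y \right)} = -6 + \left(\frac{w - 3}{y - 4} w y + y\right) = -6 + \left(\frac{-3 + w}{-4 + y} w y + y\right) = -6 + \left(\frac{w \left(-3 + w\right)}{-4 + y} y + y\right) = -6 + \left(\frac{w y \left(-3 + w\right)}{-4 + y} + y\right) = -6 + \left(y + \frac{w y \left(-3 + w\right)}{-4 + y}\right) = -6 + y + \frac{w y \left(-3 + w\right)}{-4 + y}$)
$z{\left(-1,0 \right)} \left(-151\right) - 158 = \frac{24 + 0^{2} - 0 + 0 \left(-1\right)^{2} - \left(-3\right) 0}{-4 + 0} \left(-151\right) - 158 = \frac{24 + 0 + 0 + 0 \cdot 1 + 0}{-4} \left(-151\right) - 158 = - \frac{24 + 0 + 0 + 0 + 0}{4} \left(-151\right) - 158 = \left(- \frac{1}{4}\right) 24 \left(-151\right) - 158 = \left(-6\right) \left(-151\right) - 158 = 906 - 158 = 748$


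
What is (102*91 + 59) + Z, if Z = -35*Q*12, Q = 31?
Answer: -3679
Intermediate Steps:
Z = -13020 (Z = -35*31*12 = -1085*12 = -13020)
(102*91 + 59) + Z = (102*91 + 59) - 13020 = (9282 + 59) - 13020 = 9341 - 13020 = -3679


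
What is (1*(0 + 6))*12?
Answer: 72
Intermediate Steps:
(1*(0 + 6))*12 = (1*6)*12 = 6*12 = 72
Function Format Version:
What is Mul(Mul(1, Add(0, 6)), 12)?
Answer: 72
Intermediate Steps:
Mul(Mul(1, Add(0, 6)), 12) = Mul(Mul(1, 6), 12) = Mul(6, 12) = 72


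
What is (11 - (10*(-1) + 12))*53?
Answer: 477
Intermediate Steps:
(11 - (10*(-1) + 12))*53 = (11 - (-10 + 12))*53 = (11 - 1*2)*53 = (11 - 2)*53 = 9*53 = 477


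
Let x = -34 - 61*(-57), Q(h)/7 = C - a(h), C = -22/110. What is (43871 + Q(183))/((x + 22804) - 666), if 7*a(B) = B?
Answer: 72811/42635 ≈ 1.7078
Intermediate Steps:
C = -1/5 (C = -22*1/110 = -1/5 ≈ -0.20000)
a(B) = B/7
Q(h) = -7/5 - h (Q(h) = 7*(-1/5 - h/7) = -7/5 - h)
x = 3443 (x = -34 + 3477 = 3443)
(43871 + Q(183))/((x + 22804) - 666) = (43871 + (-7/5 - 1*183))/((3443 + 22804) - 666) = (43871 + (-7/5 - 183))/(26247 - 666) = (43871 - 922/5)/25581 = (218433/5)*(1/25581) = 72811/42635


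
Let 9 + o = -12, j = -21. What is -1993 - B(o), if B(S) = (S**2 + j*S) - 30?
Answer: -2845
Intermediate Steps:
o = -21 (o = -9 - 12 = -21)
B(S) = -30 + S**2 - 21*S (B(S) = (S**2 - 21*S) - 30 = -30 + S**2 - 21*S)
-1993 - B(o) = -1993 - (-30 + (-21)**2 - 21*(-21)) = -1993 - (-30 + 441 + 441) = -1993 - 1*852 = -1993 - 852 = -2845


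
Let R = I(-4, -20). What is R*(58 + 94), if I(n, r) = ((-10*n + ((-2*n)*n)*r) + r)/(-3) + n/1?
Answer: -34048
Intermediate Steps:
I(n, r) = -r/3 + 13*n/3 + 2*r*n**2/3 (I(n, r) = ((-10*n + (-2*n**2)*r) + r)*(-1/3) + n*1 = ((-10*n - 2*r*n**2) + r)*(-1/3) + n = (r - 10*n - 2*r*n**2)*(-1/3) + n = (-r/3 + 10*n/3 + 2*r*n**2/3) + n = -r/3 + 13*n/3 + 2*r*n**2/3)
R = -224 (R = -1/3*(-20) + (13/3)*(-4) + (2/3)*(-20)*(-4)**2 = 20/3 - 52/3 + (2/3)*(-20)*16 = 20/3 - 52/3 - 640/3 = -224)
R*(58 + 94) = -224*(58 + 94) = -224*152 = -34048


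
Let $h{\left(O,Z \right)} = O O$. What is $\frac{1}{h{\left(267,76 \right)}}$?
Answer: $\frac{1}{71289} \approx 1.4027 \cdot 10^{-5}$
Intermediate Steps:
$h{\left(O,Z \right)} = O^{2}$
$\frac{1}{h{\left(267,76 \right)}} = \frac{1}{267^{2}} = \frac{1}{71289}$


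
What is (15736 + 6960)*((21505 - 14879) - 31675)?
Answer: -568512104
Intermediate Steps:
(15736 + 6960)*((21505 - 14879) - 31675) = 22696*(6626 - 31675) = 22696*(-25049) = -568512104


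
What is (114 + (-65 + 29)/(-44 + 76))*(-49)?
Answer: -44247/8 ≈ -5530.9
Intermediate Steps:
(114 + (-65 + 29)/(-44 + 76))*(-49) = (114 - 36/32)*(-49) = (114 - 36*1/32)*(-49) = (114 - 9/8)*(-49) = (903/8)*(-49) = -44247/8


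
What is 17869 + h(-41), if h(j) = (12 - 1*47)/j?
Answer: 732664/41 ≈ 17870.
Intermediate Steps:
h(j) = -35/j (h(j) = (12 - 47)/j = -35/j)
17869 + h(-41) = 17869 - 35/(-41) = 17869 - 35*(-1/41) = 17869 + 35/41 = 732664/41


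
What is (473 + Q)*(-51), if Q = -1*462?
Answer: -561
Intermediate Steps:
Q = -462
(473 + Q)*(-51) = (473 - 462)*(-51) = 11*(-51) = -561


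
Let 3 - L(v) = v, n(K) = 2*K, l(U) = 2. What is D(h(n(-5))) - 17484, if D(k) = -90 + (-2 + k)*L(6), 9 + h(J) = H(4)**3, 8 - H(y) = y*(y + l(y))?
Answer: -5253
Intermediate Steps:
L(v) = 3 - v
H(y) = 8 - y*(2 + y) (H(y) = 8 - y*(y + 2) = 8 - y*(2 + y))
h(J) = -4105 (h(J) = -9 + (8 - 1*4**2 - 2*4)**3 = -9 + (8 - 1*16 - 8)**3 = -9 + (8 - 16 - 8)**3 = -9 + (-16)**3 = -9 - 4096 = -4105)
D(k) = -84 - 3*k (D(k) = -90 + (-2 + k)*(3 - 1*6) = -90 + (-2 + k)*(3 - 6) = -90 + (-2 + k)*(-3) = -90 + (6 - 3*k) = -84 - 3*k)
D(h(n(-5))) - 17484 = (-84 - 3*(-4105)) - 17484 = (-84 + 12315) - 17484 = 12231 - 17484 = -5253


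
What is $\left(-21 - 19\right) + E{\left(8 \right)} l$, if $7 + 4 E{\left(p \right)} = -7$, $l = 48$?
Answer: $-208$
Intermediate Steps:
$E{\left(p \right)} = - \frac{7}{2}$ ($E{\left(p \right)} = - \frac{7}{4} + \frac{1}{4} \left(-7\right) = - \frac{7}{4} - \frac{7}{4} = - \frac{7}{2}$)
$\left(-21 - 19\right) + E{\left(8 \right)} l = \left(-21 - 19\right) - 168 = -40 - 168 = -208$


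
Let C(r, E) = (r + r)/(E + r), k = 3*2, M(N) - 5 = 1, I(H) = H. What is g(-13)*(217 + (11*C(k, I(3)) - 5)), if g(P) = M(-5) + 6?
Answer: 2720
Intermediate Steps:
M(N) = 6 (M(N) = 5 + 1 = 6)
k = 6
g(P) = 12 (g(P) = 6 + 6 = 12)
C(r, E) = 2*r/(E + r) (C(r, E) = (2*r)/(E + r) = 2*r/(E + r))
g(-13)*(217 + (11*C(k, I(3)) - 5)) = 12*(217 + (11*(2*6/(3 + 6)) - 5)) = 12*(217 + (11*(2*6/9) - 5)) = 12*(217 + (11*(2*6*(⅑)) - 5)) = 12*(217 + (11*(4/3) - 5)) = 12*(217 + (44/3 - 5)) = 12*(217 + 29/3) = 12*(680/3) = 2720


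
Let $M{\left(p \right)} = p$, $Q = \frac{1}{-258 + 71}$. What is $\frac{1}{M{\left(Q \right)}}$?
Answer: $-187$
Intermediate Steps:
$Q = - \frac{1}{187}$ ($Q = \frac{1}{-187} = - \frac{1}{187} \approx -0.0053476$)
$\frac{1}{M{\left(Q \right)}} = \frac{1}{- \frac{1}{187}} = -187$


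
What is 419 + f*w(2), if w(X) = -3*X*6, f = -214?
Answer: 8123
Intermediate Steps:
w(X) = -18*X
419 + f*w(2) = 419 - (-3852)*2 = 419 - 214*(-36) = 419 + 7704 = 8123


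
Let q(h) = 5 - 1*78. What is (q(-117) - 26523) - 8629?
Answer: -35225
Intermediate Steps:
q(h) = -73 (q(h) = 5 - 78 = -73)
(q(-117) - 26523) - 8629 = (-73 - 26523) - 8629 = -26596 - 8629 = -35225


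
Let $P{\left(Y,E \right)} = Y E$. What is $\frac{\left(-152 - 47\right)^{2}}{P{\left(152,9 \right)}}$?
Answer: $\frac{39601}{1368} \approx 28.948$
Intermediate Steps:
$P{\left(Y,E \right)} = E Y$
$\frac{\left(-152 - 47\right)^{2}}{P{\left(152,9 \right)}} = \frac{\left(-152 - 47\right)^{2}}{9 \cdot 152} = \frac{\left(-199\right)^{2}}{1368} = 39601 \cdot \frac{1}{1368} = \frac{39601}{1368}$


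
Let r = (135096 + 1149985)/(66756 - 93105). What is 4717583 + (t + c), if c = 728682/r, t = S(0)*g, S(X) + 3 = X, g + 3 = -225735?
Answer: 6913551081539/1285081 ≈ 5.3799e+6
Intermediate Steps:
g = -225738 (g = -3 - 225735 = -225738)
S(X) = -3 + X
r = -1285081/26349 (r = 1285081/(-26349) = 1285081*(-1/26349) = -1285081/26349 ≈ -48.772)
t = 677214 (t = (-3 + 0)*(-225738) = -3*(-225738) = 677214)
c = -19200042018/1285081 (c = 728682/(-1285081/26349) = 728682*(-26349/1285081) = -19200042018/1285081 ≈ -14941.)
4717583 + (t + c) = 4717583 + (677214 - 19200042018/1285081) = 4717583 + 851074802316/1285081 = 6913551081539/1285081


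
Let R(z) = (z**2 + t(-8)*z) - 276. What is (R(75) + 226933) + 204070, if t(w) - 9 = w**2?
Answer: 441827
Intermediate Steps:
t(w) = 9 + w**2
R(z) = -276 + z**2 + 73*z (R(z) = (z**2 + (9 + (-8)**2)*z) - 276 = (z**2 + (9 + 64)*z) - 276 = (z**2 + 73*z) - 276 = -276 + z**2 + 73*z)
(R(75) + 226933) + 204070 = ((-276 + 75**2 + 73*75) + 226933) + 204070 = ((-276 + 5625 + 5475) + 226933) + 204070 = (10824 + 226933) + 204070 = 237757 + 204070 = 441827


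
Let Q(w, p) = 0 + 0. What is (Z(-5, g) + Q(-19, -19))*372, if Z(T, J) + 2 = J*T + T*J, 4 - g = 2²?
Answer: -744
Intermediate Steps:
g = 0 (g = 4 - 1*2² = 4 - 1*4 = 4 - 4 = 0)
Q(w, p) = 0
Z(T, J) = -2 + 2*J*T (Z(T, J) = -2 + (J*T + T*J) = -2 + (J*T + J*T) = -2 + 2*J*T)
(Z(-5, g) + Q(-19, -19))*372 = ((-2 + 2*0*(-5)) + 0)*372 = ((-2 + 0) + 0)*372 = (-2 + 0)*372 = -2*372 = -744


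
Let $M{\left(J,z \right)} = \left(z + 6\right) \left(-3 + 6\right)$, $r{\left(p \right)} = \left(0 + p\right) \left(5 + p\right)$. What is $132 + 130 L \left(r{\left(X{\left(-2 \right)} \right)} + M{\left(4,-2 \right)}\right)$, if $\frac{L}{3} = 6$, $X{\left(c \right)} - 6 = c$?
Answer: $112452$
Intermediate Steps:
$X{\left(c \right)} = 6 + c$
$L = 18$ ($L = 3 \cdot 6 = 18$)
$r{\left(p \right)} = p \left(5 + p\right)$
$M{\left(J,z \right)} = 18 + 3 z$ ($M{\left(J,z \right)} = \left(6 + z\right) 3 = 18 + 3 z$)
$132 + 130 L \left(r{\left(X{\left(-2 \right)} \right)} + M{\left(4,-2 \right)}\right) = 132 + 130 \cdot 18 \left(\left(6 - 2\right) \left(5 + \left(6 - 2\right)\right) + \left(18 + 3 \left(-2\right)\right)\right) = 132 + 130 \cdot 18 \left(4 \left(5 + 4\right) + \left(18 - 6\right)\right) = 132 + 130 \cdot 18 \left(4 \cdot 9 + 12\right) = 132 + 130 \cdot 18 \left(36 + 12\right) = 132 + 130 \cdot 18 \cdot 48 = 132 + 130 \cdot 864 = 132 + 112320 = 112452$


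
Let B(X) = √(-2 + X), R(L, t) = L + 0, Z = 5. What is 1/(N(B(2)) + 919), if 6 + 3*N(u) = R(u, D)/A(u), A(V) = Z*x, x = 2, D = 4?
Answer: 1/917 ≈ 0.0010905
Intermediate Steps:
A(V) = 10 (A(V) = 5*2 = 10)
R(L, t) = L
N(u) = -2 + u/30 (N(u) = -2 + (u/10)/3 = -2 + u/30)
1/(N(B(2)) + 919) = 1/((-2 + √(-2 + 2)/30) + 919) = 1/((-2 + √0/30) + 919) = 1/((-2 + (1/30)*0) + 919) = 1/((-2 + 0) + 919) = 1/(-2 + 919) = 1/917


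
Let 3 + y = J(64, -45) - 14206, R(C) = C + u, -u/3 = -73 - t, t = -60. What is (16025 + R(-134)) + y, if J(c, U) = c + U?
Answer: 1740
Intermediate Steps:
u = 39 (u = -3*(-73 - 1*(-60)) = -3*(-73 + 60) = -3*(-13) = 39)
R(C) = 39 + C (R(C) = C + 39 = 39 + C)
J(c, U) = U + c
y = -14190 (y = -3 + ((-45 + 64) - 14206) = -3 + (19 - 14206) = -3 - 14187 = -14190)
(16025 + R(-134)) + y = (16025 + (39 - 134)) - 14190 = (16025 - 95) - 14190 = 15930 - 14190 = 1740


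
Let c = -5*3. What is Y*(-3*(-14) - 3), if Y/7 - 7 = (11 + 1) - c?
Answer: 9282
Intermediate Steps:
c = -15
Y = 238 (Y = 49 + 7*((11 + 1) - 1*(-15)) = 49 + 7*(12 + 15) = 49 + 7*27 = 49 + 189 = 238)
Y*(-3*(-14) - 3) = 238*(-3*(-14) - 3) = 238*(42 - 3) = 238*39 = 9282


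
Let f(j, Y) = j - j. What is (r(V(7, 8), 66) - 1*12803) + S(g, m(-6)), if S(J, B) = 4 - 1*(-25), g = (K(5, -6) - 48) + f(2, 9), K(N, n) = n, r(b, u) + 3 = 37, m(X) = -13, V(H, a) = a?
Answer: -12740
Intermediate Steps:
r(b, u) = 34 (r(b, u) = -3 + 37 = 34)
f(j, Y) = 0
g = -54 (g = (-6 - 48) + 0 = -54 + 0 = -54)
S(J, B) = 29 (S(J, B) = 4 + 25 = 29)
(r(V(7, 8), 66) - 1*12803) + S(g, m(-6)) = (34 - 1*12803) + 29 = (34 - 12803) + 29 = -12769 + 29 = -12740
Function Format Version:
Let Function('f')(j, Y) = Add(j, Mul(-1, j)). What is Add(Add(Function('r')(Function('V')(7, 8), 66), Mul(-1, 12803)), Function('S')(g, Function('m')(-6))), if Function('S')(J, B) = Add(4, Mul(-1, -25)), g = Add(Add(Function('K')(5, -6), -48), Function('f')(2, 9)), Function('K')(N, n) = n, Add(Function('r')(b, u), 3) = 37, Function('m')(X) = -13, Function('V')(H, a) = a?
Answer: -12740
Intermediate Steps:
Function('r')(b, u) = 34 (Function('r')(b, u) = Add(-3, 37) = 34)
Function('f')(j, Y) = 0
g = -54 (g = Add(Add(-6, -48), 0) = Add(-54, 0) = -54)
Function('S')(J, B) = 29 (Function('S')(J, B) = Add(4, 25) = 29)
Add(Add(Function('r')(Function('V')(7, 8), 66), Mul(-1, 12803)), Function('S')(g, Function('m')(-6))) = Add(Add(34, Mul(-1, 12803)), 29) = Add(Add(34, -12803), 29) = Add(-12769, 29) = -12740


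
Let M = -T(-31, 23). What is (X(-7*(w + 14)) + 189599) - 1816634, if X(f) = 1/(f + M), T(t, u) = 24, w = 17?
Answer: -392115436/241 ≈ -1.6270e+6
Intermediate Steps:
M = -24 (M = -1*24 = -24)
X(f) = 1/(-24 + f) (X(f) = 1/(f - 24) = 1/(-24 + f))
(X(-7*(w + 14)) + 189599) - 1816634 = (1/(-24 - 7*(17 + 14)) + 189599) - 1816634 = (1/(-24 - 7*31) + 189599) - 1816634 = (1/(-24 - 217) + 189599) - 1816634 = (1/(-241) + 189599) - 1816634 = (-1/241 + 189599) - 1816634 = 45693358/241 - 1816634 = -392115436/241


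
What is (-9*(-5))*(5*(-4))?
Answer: -900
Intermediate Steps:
(-9*(-5))*(5*(-4)) = 45*(-20) = -900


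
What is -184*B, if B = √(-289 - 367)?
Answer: -736*I*√41 ≈ -4712.7*I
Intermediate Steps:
B = 4*I*√41 (B = √(-656) = 4*I*√41 ≈ 25.612*I)
-184*B = -736*I*√41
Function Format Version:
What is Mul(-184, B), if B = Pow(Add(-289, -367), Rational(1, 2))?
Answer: Mul(-736, I, Pow(41, Rational(1, 2))) ≈ Mul(-4712.7, I)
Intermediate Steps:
B = Mul(4, I, Pow(41, Rational(1, 2))) (B = Pow(-656, Rational(1, 2)) = Mul(4, I, Pow(41, Rational(1, 2))) ≈ Mul(25.612, I))
Mul(-184, B) = Mul(-184, Mul(4, I, Pow(41, Rational(1, 2)))) = Mul(-736, I, Pow(41, Rational(1, 2)))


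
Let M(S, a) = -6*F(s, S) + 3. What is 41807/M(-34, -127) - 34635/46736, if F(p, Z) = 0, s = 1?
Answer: 1953788047/140208 ≈ 13935.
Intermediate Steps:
M(S, a) = 3 (M(S, a) = -6*0 + 3 = 0 + 3 = 3)
41807/M(-34, -127) - 34635/46736 = 41807/3 - 34635/46736 = 1953788047/140208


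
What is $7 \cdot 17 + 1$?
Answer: $120$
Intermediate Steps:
$7 \cdot 17 + 1 = 119 + 1 = 120$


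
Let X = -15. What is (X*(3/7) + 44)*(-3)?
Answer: -789/7 ≈ -112.71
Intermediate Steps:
(X*(3/7) + 44)*(-3) = (-45/7 + 44)*(-3) = (263/7)*(-3) = -789/7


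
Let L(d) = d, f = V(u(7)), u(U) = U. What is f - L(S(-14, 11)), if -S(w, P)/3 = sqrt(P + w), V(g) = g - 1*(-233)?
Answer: 240 + 3*I*sqrt(3) ≈ 240.0 + 5.1962*I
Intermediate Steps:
V(g) = 233 + g (V(g) = g + 233 = 233 + g)
S(w, P) = -3*sqrt(P + w)
f = 240 (f = 233 + 7 = 240)
f - L(S(-14, 11)) = 240 - (-3)*sqrt(11 - 14) = 240 - (-3)*sqrt(-3) = 240 - (-3)*I*sqrt(3) = 240 + 3*I*sqrt(3)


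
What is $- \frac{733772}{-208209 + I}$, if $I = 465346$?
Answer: $- \frac{733772}{257137} \approx -2.8536$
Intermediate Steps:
$- \frac{733772}{-208209 + I} = - \frac{733772}{-208209 + 465346} = - \frac{733772}{257137}$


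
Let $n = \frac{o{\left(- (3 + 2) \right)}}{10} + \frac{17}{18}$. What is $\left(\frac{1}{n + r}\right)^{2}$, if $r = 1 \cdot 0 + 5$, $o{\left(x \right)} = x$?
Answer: $\frac{81}{2401} \approx 0.033736$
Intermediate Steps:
$r = 5$ ($r = 0 + 5 = 5$)
$n = \frac{4}{9}$ ($n = \frac{\left(-1\right) \left(3 + 2\right)}{10} + \frac{17}{18} = \left(-1\right) 5 \cdot \frac{1}{10} + 17 \cdot \frac{1}{18} = \left(-5\right) \frac{1}{10} + \frac{17}{18} = - \frac{1}{2} + \frac{17}{18} = \frac{4}{9} \approx 0.44444$)
$\left(\frac{1}{n + r}\right)^{2} = \left(\frac{1}{\frac{4}{9} + 5}\right)^{2} = \left(\frac{1}{\frac{49}{9}}\right)^{2} = \left(\frac{9}{49}\right)^{2} = \frac{81}{2401}$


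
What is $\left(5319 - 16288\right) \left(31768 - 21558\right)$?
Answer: $-111993490$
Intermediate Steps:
$\left(5319 - 16288\right) \left(31768 - 21558\right) = \left(-10969\right) 10210 = -111993490$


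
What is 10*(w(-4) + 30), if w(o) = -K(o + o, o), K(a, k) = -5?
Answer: 350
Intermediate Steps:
w(o) = 5 (w(o) = -1*(-5) = 5)
10*(w(-4) + 30) = 10*(5 + 30) = 10*35 = 350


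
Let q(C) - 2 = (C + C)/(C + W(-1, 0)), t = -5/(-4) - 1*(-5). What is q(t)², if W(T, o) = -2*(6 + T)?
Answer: 16/9 ≈ 1.7778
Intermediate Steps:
t = 25/4 (t = -5*(-¼) + 5 = 5/4 + 5 = 25/4 ≈ 6.2500)
W(T, o) = -12 - 2*T
q(C) = 2 + 2*C/(-10 + C) (q(C) = 2 + (C + C)/(C + (-12 - 2*(-1))) = 2 + (2*C)/(C + (-12 + 2)) = 2 + (2*C)/(C - 10) = 2 + (2*C)/(-10 + C) = 2 + 2*C/(-10 + C))
q(t)² = (4*(-5 + 25/4)/(-10 + 25/4))² = (4*(5/4)/(-15/4))² = (4*(-4/15)*(5/4))² = (-4/3)² = 16/9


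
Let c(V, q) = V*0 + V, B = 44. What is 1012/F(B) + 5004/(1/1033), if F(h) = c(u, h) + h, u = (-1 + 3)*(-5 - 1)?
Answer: 41353309/8 ≈ 5.1692e+6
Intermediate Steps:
u = -12 (u = 2*(-6) = -12)
c(V, q) = V (c(V, q) = 0 + V = V)
F(h) = -12 + h
1012/F(B) + 5004/(1/1033) = 1012/(-12 + 44) + 5004/(1/1033) = 1012/32 + 5004/(1/1033) = 1012*(1/32) + 5004*1033 = 253/8 + 5169132 = 41353309/8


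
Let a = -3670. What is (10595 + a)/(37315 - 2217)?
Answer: 6925/35098 ≈ 0.19730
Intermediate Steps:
(10595 + a)/(37315 - 2217) = (10595 - 3670)/(37315 - 2217) = 6925/35098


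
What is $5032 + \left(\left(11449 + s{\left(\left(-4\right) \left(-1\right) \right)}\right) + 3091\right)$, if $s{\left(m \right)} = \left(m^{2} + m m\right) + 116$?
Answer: $19720$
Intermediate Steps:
$s{\left(m \right)} = 116 + 2 m^{2}$ ($s{\left(m \right)} = \left(m^{2} + m^{2}\right) + 116 = 2 m^{2} + 116 = 116 + 2 m^{2}$)
$5032 + \left(\left(11449 + s{\left(\left(-4\right) \left(-1\right) \right)}\right) + 3091\right) = 5032 + \left(\left(11449 + \left(116 + 2 \left(\left(-4\right) \left(-1\right)\right)^{2}\right)\right) + 3091\right) = 5032 + \left(\left(11449 + \left(116 + 2 \cdot 4^{2}\right)\right) + 3091\right) = 5032 + \left(\left(11449 + \left(116 + 2 \cdot 16\right)\right) + 3091\right) = 5032 + \left(\left(11449 + \left(116 + 32\right)\right) + 3091\right) = 5032 + \left(\left(11449 + 148\right) + 3091\right) = 5032 + \left(11597 + 3091\right) = 5032 + 14688 = 19720$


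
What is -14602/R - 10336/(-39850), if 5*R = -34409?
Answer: 1632549962/685599325 ≈ 2.3812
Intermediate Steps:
R = -34409/5 (R = (1/5)*(-34409) = -34409/5 ≈ -6881.8)
-14602/R - 10336/(-39850) = -14602/(-34409/5) - 10336/(-39850) = -14602*(-5/34409) - 10336*(-1/39850) = 73010/34409 + 5168/19925 = 1632549962/685599325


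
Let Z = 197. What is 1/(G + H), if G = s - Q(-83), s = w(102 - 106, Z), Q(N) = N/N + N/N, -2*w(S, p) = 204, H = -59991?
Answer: -1/60095 ≈ -1.6640e-5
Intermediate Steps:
w(S, p) = -102 (w(S, p) = -½*204 = -102)
Q(N) = 2 (Q(N) = 1 + 1 = 2)
s = -102
G = -104 (G = -102 - 1*2 = -102 - 2 = -104)
1/(G + H) = 1/(-104 - 59991) = 1/(-60095) = -1/60095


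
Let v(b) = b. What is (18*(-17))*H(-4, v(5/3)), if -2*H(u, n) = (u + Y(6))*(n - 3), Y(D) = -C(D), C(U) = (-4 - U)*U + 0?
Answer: -11424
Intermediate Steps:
C(U) = U*(-4 - U) (C(U) = U*(-4 - U) + 0 = U*(-4 - U))
Y(D) = D*(4 + D) (Y(D) = -(-1)*D*(4 + D) = D*(4 + D))
H(u, n) = -(-3 + n)*(60 + u)/2 (H(u, n) = -(u + 6*(4 + 6))*(n - 3)/2 = -(u + 6*10)*(-3 + n)/2 = -(u + 60)*(-3 + n)/2 = -(60 + u)*(-3 + n)/2 = -(-3 + n)*(60 + u)/2)
(18*(-17))*H(-4, v(5/3)) = (18*(-17))*(90 - 150/3 + (3/2)*(-4) - ½*5/3*(-4)) = -306*(90 - 150/3 - 6 - ½*5*(⅓)*(-4)) = -306*(90 - 30*5/3 - 6 - ½*5/3*(-4)) = -306*(90 - 50 - 6 + 10/3) = -306*112/3 = -11424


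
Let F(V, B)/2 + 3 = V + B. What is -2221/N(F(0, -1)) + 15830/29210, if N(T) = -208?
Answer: 6816805/607568 ≈ 11.220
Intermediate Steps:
F(V, B) = -6 + 2*B + 2*V (F(V, B) = -6 + 2*(V + B) = -6 + 2*(B + V) = -6 + (2*B + 2*V) = -6 + 2*B + 2*V)
-2221/N(F(0, -1)) + 15830/29210 = -2221/(-208) + 15830/29210 = -2221*(-1/208) + 15830*(1/29210) = 2221/208 + 1583/2921 = 6816805/607568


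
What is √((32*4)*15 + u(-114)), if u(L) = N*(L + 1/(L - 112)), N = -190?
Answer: √301103755/113 ≈ 153.56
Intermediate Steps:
u(L) = -190*L - 190/(-112 + L) (u(L) = -190*(L + 1/(L - 112)) = -190*(L + 1/(-112 + L)) = -190*L - 190/(-112 + L))
√((32*4)*15 + u(-114)) = √((32*4)*15 + 190*(-1 - 1*(-114)² + 112*(-114))/(-112 - 114)) = √(128*15 + 190*(-1 - 1*12996 - 12768)/(-226)) = √(1920 + 190*(-1/226)*(-1 - 12996 - 12768)) = √(1920 + 190*(-1/226)*(-25765)) = √(1920 + 2447675/113) = √(2664635/113) = √301103755/113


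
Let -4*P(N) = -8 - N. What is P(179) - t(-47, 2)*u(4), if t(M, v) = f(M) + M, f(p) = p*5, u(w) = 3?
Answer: 3571/4 ≈ 892.75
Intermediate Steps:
P(N) = 2 + N/4 (P(N) = -(-8 - N)/4 = 2 + N/4)
f(p) = 5*p
t(M, v) = 6*M (t(M, v) = 5*M + M = 6*M)
P(179) - t(-47, 2)*u(4) = (2 + (1/4)*179) - 6*(-47)*3 = (2 + 179/4) - (-282)*3 = 187/4 - 1*(-846) = 187/4 + 846 = 3571/4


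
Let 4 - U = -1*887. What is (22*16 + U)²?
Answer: 1545049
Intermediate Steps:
U = 891 (U = 4 - (-1)*887 = 4 - 1*(-887) = 4 + 887 = 891)
(22*16 + U)² = (22*16 + 891)² = (352 + 891)² = 1243² = 1545049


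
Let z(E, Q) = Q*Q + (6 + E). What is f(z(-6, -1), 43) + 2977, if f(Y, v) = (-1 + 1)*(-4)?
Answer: 2977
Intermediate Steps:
z(E, Q) = 6 + E + Q**2 (z(E, Q) = Q**2 + (6 + E) = 6 + E + Q**2)
f(Y, v) = 0 (f(Y, v) = 0*(-4) = 0)
f(z(-6, -1), 43) + 2977 = 0 + 2977 = 2977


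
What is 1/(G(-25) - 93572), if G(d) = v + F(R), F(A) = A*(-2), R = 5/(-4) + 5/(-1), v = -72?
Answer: -2/187263 ≈ -1.0680e-5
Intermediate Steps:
R = -25/4 (R = 5*(-¼) + 5*(-1) = -5/4 - 5 = -25/4 ≈ -6.2500)
F(A) = -2*A
G(d) = -119/2 (G(d) = -72 - 2*(-25/4) = -72 + 25/2 = -119/2)
1/(G(-25) - 93572) = 1/(-119/2 - 93572) = 1/(-187263/2) = -2/187263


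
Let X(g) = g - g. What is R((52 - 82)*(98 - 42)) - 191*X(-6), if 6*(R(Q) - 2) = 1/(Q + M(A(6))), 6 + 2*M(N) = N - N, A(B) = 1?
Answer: 20195/10098 ≈ 1.9999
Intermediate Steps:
X(g) = 0
M(N) = -3 (M(N) = -3 + (N - N)/2 = -3 + (½)*0 = -3 + 0 = -3)
R(Q) = 2 + 1/(6*(-3 + Q)) (R(Q) = 2 + 1/(6*(Q - 3)) = 2 + 1/(6*(-3 + Q)))
R((52 - 82)*(98 - 42)) - 191*X(-6) = (-35 + 12*((52 - 82)*(98 - 42)))/(6*(-3 + (52 - 82)*(98 - 42))) - 191*0 = (-35 + 12*(-30*56))/(6*(-3 - 30*56)) + 0 = (-35 + 12*(-1680))/(6*(-3 - 1680)) + 0 = (⅙)*(-35 - 20160)/(-1683) + 0 = (⅙)*(-1/1683)*(-20195) + 0 = 20195/10098 + 0 = 20195/10098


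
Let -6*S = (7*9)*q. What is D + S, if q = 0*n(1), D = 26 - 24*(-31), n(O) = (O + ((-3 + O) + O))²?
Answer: 770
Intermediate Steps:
n(O) = (-3 + 3*O)² (n(O) = (O + (-3 + 2*O))² = (-3 + 3*O)²)
D = 770 (D = 26 + 744 = 770)
q = 0 (q = 0*(9*(-1 + 1)²) = 0*(9*0²) = 0*(9*0) = 0*0 = 0)
S = 0 (S = -7*9*0/6 = -21*0/2 = -⅙*0 = 0)
D + S = 770 + 0 = 770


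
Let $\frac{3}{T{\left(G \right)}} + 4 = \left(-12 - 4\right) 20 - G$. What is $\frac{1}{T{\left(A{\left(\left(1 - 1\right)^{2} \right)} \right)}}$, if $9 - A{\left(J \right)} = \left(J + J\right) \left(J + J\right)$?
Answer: $-111$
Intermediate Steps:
$A{\left(J \right)} = 9 - 4 J^{2}$ ($A{\left(J \right)} = 9 - \left(J + J\right) \left(J + J\right) = 9 - 2 J 2 J = 9 - 4 J^{2}$)
$T{\left(G \right)} = \frac{3}{-324 - G}$ ($T{\left(G \right)} = \frac{3}{-4 - \left(G - \left(-12 - 4\right) 20\right)} = \frac{3}{-4 - \left(320 + G\right)} = \frac{3}{-324 - G}$)
$\frac{1}{T{\left(A{\left(\left(1 - 1\right)^{2} \right)} \right)}} = \frac{1}{\left(-3\right) \frac{1}{324 + \left(9 - 4 \left(\left(1 - 1\right)^{2}\right)^{2}\right)}} = \frac{1}{\left(-3\right) \frac{1}{324 + \left(9 - 4 \left(0^{2}\right)^{2}\right)}} = \frac{1}{\left(-3\right) \frac{1}{324 + \left(9 - 4 \cdot 0^{2}\right)}} = \frac{1}{\left(-3\right) \frac{1}{324 + \left(9 - 0\right)}} = \frac{1}{\left(-3\right) \frac{1}{324 + \left(9 + 0\right)}} = \frac{1}{\left(-3\right) \frac{1}{324 + 9}} = \frac{1}{\left(-3\right) \frac{1}{333}} = \frac{1}{- \frac{1}{111}} = -111$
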